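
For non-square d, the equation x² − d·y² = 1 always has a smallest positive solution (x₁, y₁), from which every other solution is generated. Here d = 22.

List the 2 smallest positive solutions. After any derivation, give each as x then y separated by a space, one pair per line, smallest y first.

√22 → a₀=4, period (1,2,4,2,1,8); ℓ=6 even so k=5
k=0  a_k=4  p_k/q_k = 4/1
k=1  a_k=1  p_k/q_k = 5/1
…
k=3  a_k=4  p_k/q_k = 61/13
k=4  a_k=2  p_k/q_k = 136/29
k=5  a_k=1  p_k/q_k = 197/42
(x₁, y₁) = (197, 42);  197² − 22·42² = 1 ✓
k=2:  x_2 = 197·197+22·42·42 = 77617,  y_2 = 197·42+42·197 = 16548

197 42
77617 16548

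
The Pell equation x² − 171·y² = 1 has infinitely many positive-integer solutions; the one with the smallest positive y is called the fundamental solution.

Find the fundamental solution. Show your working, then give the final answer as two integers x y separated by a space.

170 13

d=171: √d = [13; 13,26] (ℓ=2, even), read p_1/q_1
a_0=13:  p_0=13·1+0=13,  q_0=13·0+1=1
a_1=13:  p_1=13·13+1=170,  q_1=13·1+0=13
fundamental: x₁=170, y₁=13  (since 28900 − 171·169 = 1)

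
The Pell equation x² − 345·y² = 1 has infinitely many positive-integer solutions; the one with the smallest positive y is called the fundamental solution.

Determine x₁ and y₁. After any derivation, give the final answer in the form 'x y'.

√345 → a₀=18, period (1,1,2,1,6,1,2,1,1,36); ℓ=10 even so k=9
k=0  a_k=18  p_k/q_k = 18/1
k=1  a_k=1  p_k/q_k = 19/1
k=2  a_k=1  p_k/q_k = 37/2
…
k=4  a_k=1  p_k/q_k = 130/7
…
k=8  a_k=1  p_k/q_k = 3882/209
k=9  a_k=1  p_k/q_k = 6761/364
fundamental: x₁=6761, y₁=364  (since 45711121 − 345·132496 = 1)

6761 364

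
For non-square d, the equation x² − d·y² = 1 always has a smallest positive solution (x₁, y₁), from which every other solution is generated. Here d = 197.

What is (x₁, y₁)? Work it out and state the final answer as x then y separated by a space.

393 28

√197 = [14; 28, …], period ℓ=1 (odd) → k=1
k=0  a_k=14  p_k/q_k = 14/1
k=1  a_k=28  p_k/q_k = 393/28
→ (393, 28).  Check: 393²=154449, 197·28²=154448, difference 1.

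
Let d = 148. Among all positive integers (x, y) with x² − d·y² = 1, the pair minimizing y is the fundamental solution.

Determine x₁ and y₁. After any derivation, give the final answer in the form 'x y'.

73 6

√148 = [12; 6,24, …], period ℓ=2 (even) → k=1
a_0=12:  p_0=12·1+0=12,  q_0=12·0+1=1
a_1=6:  p_1=6·12+1=73,  q_1=6·1+0=6
fundamental: x₁=73, y₁=6  (since 5329 − 148·36 = 1)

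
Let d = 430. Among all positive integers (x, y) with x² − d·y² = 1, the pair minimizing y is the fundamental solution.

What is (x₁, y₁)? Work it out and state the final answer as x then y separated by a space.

2862251 138030

√430 = [20; 1,2,1,3,1,…,2,1,40, …], period ℓ=14 (even) → k=13
i=0: a=20 ⇒ p=20, q=1
i=1: a=1 ⇒ p=21, q=1
…
i=3: a=1 ⇒ p=83, q=4
i=4: a=3 ⇒ p=311, q=15
…
i=6: a=6 ⇒ p=2675, q=129
i=7: a=8 ⇒ p=21794, q=1051
i=8: a=6 ⇒ p=133439, q=6435
…
i=11: a=1 ⇒ p=754371, q=36379
i=12: a=2 ⇒ p=2107880, q=101651
i=13: a=1 ⇒ p=2862251, q=138030
(x₁, y₁) = (2862251, 138030);  2862251² − 430·138030² = 1 ✓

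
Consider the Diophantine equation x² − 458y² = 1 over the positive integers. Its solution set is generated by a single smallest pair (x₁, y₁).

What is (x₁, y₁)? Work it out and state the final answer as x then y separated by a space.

d=458: √d = [21; 2,2,42] (ℓ=3, odd), read p_5/q_5
k=0  a_k=21  p_k/q_k = 21/1
…
k=2  a_k=2  p_k/q_k = 107/5
k=3  a_k=42  p_k/q_k = 4537/212
k=4  a_k=2  p_k/q_k = 9181/429
k=5  a_k=2  p_k/q_k = 22899/1070
→ (22899, 1070).  Check: 22899²=524364201, 458·1070²=524364200, difference 1.

22899 1070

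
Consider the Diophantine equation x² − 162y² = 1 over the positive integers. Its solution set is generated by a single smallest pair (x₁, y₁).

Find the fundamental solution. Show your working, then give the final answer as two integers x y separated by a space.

19601 1540

[12; 1,2,1,2,12,2,1,2,1,24] for √162; ℓ=10 ⇒ convergent index 9
i=0: a=12 ⇒ p=12, q=1
…
i=4: a=2 ⇒ p=140, q=11
…
i=8: a=2 ⇒ p=14268, q=1121
i=9: a=1 ⇒ p=19601, q=1540
(x₁, y₁) = (19601, 1540);  19601² − 162·1540² = 1 ✓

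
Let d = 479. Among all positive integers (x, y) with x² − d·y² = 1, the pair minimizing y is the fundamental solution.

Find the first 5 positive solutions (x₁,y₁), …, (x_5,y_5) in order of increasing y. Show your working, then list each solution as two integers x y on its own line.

√479 → a₀=21, period (1,7,1,3,2,21,2,3,1,7,1,42); ℓ=12 even so k=11
i=0: a=21 ⇒ p=21, q=1
…
i=3: a=1 ⇒ p=197, q=9
i=4: a=3 ⇒ p=766, q=35
i=5: a=2 ⇒ p=1729, q=79
i=6: a=21 ⇒ p=37075, q=1694
i=7: a=2 ⇒ p=75879, q=3467
…
i=9: a=1 ⇒ p=340591, q=15562
i=10: a=7 ⇒ p=2648849, q=121029
i=11: a=1 ⇒ p=2989440, q=136591
(x₁, y₁) = (2989440, 136591);  2989440² − 479·136591² = 1 ✓
n=2: (2989440,136591)∘(2989440,136591) = (2989440·2989440+479·136591·136591, 2989440·136591+136591·2989440) = (17873503027199,816661198080)
n=3: (17873503027199,816661198080)∘(2989440,136591) = (2989440·17873503027199+479·136591·816661198080, 2989440·816661198080+136591·17873503027199) = (106863529779256567680,4882719303976413809)
n=4: (106863529779256567680,4882719303976413809)∘(2989440,136591) = (2989440·106863529779256567680+479·136591·4882719303976413809, 2989440·4882719303976413809+136591·106863529779256567680) = (638924220926583633867571201,29193192792157684333155840)
n=5: (638924220926583633867571201,29193192792157684333155840)∘(2989440,136591) = (2989440·638924220926583633867571201+479·136591·29193192792157684333155840, 2989440·29193192792157684333155840+136591·638924220926583633867571201) = (3820051246013425493328364845667200,174542596521170852986514812245391)

2989440 136591
17873503027199 816661198080
106863529779256567680 4882719303976413809
638924220926583633867571201 29193192792157684333155840
3820051246013425493328364845667200 174542596521170852986514812245391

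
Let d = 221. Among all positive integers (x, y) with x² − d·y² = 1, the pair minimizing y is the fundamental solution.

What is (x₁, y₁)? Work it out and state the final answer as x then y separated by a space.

[14; 1,6,2,6,1,28] for √221; ℓ=6 ⇒ convergent index 5
a_0=14:  p_0=14·1+0=14,  q_0=14·0+1=1
…
a_2=6:  p_2=6·15+14=104,  q_2=6·1+1=7
a_3=2:  p_3=2·104+15=223,  q_3=2·7+1=15
a_4=6:  p_4=6·223+104=1442,  q_4=6·15+7=97
a_5=1:  p_5=1·1442+223=1665,  q_5=1·97+15=112
→ (1665, 112).  Check: 1665²=2772225, 221·112²=2772224, difference 1.

1665 112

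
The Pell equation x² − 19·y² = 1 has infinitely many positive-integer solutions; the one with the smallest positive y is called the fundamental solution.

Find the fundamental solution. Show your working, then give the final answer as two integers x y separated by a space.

√19 → a₀=4, period (2,1,3,1,2,8); ℓ=6 even so k=5
i=0: a=4 ⇒ p=4, q=1
…
i=4: a=1 ⇒ p=61, q=14
i=5: a=2 ⇒ p=170, q=39
(x₁, y₁) = (170, 39);  170² − 19·39² = 1 ✓

170 39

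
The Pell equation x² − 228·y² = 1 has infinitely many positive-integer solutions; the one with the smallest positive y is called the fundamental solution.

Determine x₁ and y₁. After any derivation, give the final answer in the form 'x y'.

151 10

[15; 10,30] for √228; ℓ=2 ⇒ convergent index 1
a_0=15:  p_0=15·1+0=15,  q_0=15·0+1=1
a_1=10:  p_1=10·15+1=151,  q_1=10·1+0=10
→ (151, 10).  Check: 151²=22801, 228·10²=22800, difference 1.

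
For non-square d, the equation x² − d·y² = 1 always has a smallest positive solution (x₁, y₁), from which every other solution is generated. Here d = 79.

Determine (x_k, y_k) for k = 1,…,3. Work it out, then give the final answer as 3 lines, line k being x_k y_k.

80 9
12799 1440
2047760 230391

[8; 1,7,1,16] for √79; ℓ=4 ⇒ convergent index 3
a_0=8:  p_0=8·1+0=8,  q_0=8·0+1=1
…
a_2=7:  p_2=7·9+8=71,  q_2=7·1+1=8
a_3=1:  p_3=1·71+9=80,  q_3=1·8+1=9
(x₁, y₁) = (80, 9);  80² − 79·9² = 1 ✓
(x_2, y_2) = (80·80 + 79·9·9, 80·9 + 9·80) = (12799, 1440)
(x_3, y_3) = (80·12799 + 79·9·1440, 80·1440 + 9·12799) = (2047760, 230391)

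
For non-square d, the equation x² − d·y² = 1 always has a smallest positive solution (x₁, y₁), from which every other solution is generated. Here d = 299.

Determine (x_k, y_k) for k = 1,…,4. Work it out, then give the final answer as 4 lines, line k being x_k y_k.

415 24
344449 19920
285892255 16533576
237290227201 13722848160

[17; 3,2,3,34] for √299; ℓ=4 ⇒ convergent index 3
a_0=17:  p_0=17·1+0=17,  q_0=17·0+1=1
…
a_2=2:  p_2=2·52+17=121,  q_2=2·3+1=7
a_3=3:  p_3=3·121+52=415,  q_3=3·7+3=24
fundamental: x₁=415, y₁=24  (since 172225 − 299·576 = 1)
(x_2, y_2) = (415·415 + 299·24·24, 415·24 + 24·415) = (344449, 19920)
(x_3, y_3) = (415·344449 + 299·24·19920, 415·19920 + 24·344449) = (285892255, 16533576)
(x_4, y_4) = (415·285892255 + 299·24·16533576, 415·16533576 + 24·285892255) = (237290227201, 13722848160)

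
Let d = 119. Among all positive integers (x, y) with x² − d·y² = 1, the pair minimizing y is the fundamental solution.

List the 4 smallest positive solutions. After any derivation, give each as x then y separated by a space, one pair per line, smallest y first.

√119 → a₀=10, period (1,9,1,20); ℓ=4 even so k=3
step 0: (10, 1)  from 10·(1,0) + (0,1)
…
step 2: (109, 10)  from 9·(11,1) + (10,1)
step 3: (120, 11)  from 1·(109,10) + (11,1)
fundamental: x₁=120, y₁=11  (since 14400 − 119·121 = 1)
(120+11√119)^2 = 28799 + 2640√119
(120+11√119)^3 = 6911640 + 633589√119
(120+11√119)^4 = 1658764801 + 152058720√119

120 11
28799 2640
6911640 633589
1658764801 152058720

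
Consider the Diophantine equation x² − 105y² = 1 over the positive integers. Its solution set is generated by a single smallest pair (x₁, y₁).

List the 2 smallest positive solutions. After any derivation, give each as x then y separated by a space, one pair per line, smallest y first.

41 4
3361 328

√105 = [10; 4,20, …], period ℓ=2 (even) → k=1
step 0: (10, 1)  from 10·(1,0) + (0,1)
step 1: (41, 4)  from 4·(10,1) + (1,0)
→ (41, 4).  Check: 41²=1681, 105·4²=1680, difference 1.
(x_2, y_2) = (41·41 + 105·4·4, 41·4 + 4·41) = (3361, 328)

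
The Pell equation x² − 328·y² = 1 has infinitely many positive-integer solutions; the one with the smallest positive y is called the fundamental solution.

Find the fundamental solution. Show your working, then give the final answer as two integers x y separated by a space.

163 9

[18; 9,36] for √328; ℓ=2 ⇒ convergent index 1
k=0  a_k=18  p_k/q_k = 18/1
k=1  a_k=9  p_k/q_k = 163/9
(x₁, y₁) = (163, 9);  163² − 328·9² = 1 ✓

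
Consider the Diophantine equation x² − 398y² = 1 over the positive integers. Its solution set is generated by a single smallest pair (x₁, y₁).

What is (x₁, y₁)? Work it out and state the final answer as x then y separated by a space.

[19; 1,18,1,38] for √398; ℓ=4 ⇒ convergent index 3
step 0: (19, 1)  from 19·(1,0) + (0,1)
step 1: (20, 1)  from 1·(19,1) + (1,0)
step 2: (379, 19)  from 18·(20,1) + (19,1)
step 3: (399, 20)  from 1·(379,19) + (20,1)
fundamental: x₁=399, y₁=20  (since 159201 − 398·400 = 1)

399 20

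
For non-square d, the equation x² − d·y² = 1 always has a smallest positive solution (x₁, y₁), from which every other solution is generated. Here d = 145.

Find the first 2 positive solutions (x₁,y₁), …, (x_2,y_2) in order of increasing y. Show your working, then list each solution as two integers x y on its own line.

289 24
167041 13872

√145 → a₀=12, period (24); ℓ=1 odd so k=1
k=0  a_k=12  p_k/q_k = 12/1
k=1  a_k=24  p_k/q_k = 289/24
(x₁, y₁) = (289, 24);  289² − 145·24² = 1 ✓
(x_2, y_2) = (289·289 + 145·24·24, 289·24 + 24·289) = (167041, 13872)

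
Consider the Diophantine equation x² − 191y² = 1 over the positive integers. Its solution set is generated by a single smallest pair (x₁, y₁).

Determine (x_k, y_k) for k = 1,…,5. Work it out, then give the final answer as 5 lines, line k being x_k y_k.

√191 → a₀=13, period (1,4,1,1,3,…,4,1,26); ℓ=16 even so k=15
k=0  a_k=13  p_k/q_k = 13/1
…
k=4  a_k=1  p_k/q_k = 152/11
k=5  a_k=3  p_k/q_k = 539/39
…
k=8  a_k=13  p_k/q_k = 40217/2910
…
k=10  a_k=2  p_k/q_k = 207083/14984
…
k=14  a_k=4  p_k/q_k = 7377553/533821
k=15  a_k=1  p_k/q_k = 8994000/650783
(x₁, y₁) = (8994000, 650783);  8994000² − 191·650783² = 1 ✓
n=2: (8994000,650783)∘(8994000,650783) = (8994000·8994000+191·650783·650783, 8994000·650783+650783·8994000) = (161784071999999,11706284604000)
n=3: (161784071999999,11706284604000)∘(8994000,650783) = (8994000·161784071999999+191·650783·11706284604000, 8994000·11706284604000+650783·161784071999999) = (2910171887135973018000,210572647456751349217)
n=4: (2910171887135973018000,210572647456751349217)∘(8994000,650783) = (8994000·2910171887135973018000+191·650783·210572647456751349217, 8994000·210572647456751349217+650783·2910171887135973018000) = (52348171905801720863712000001,3787780782452031563430792000)
n=5: (52348171905801720863712000001,3787780782452031563430792000)∘(8994000,650783) = (8994000·52348171905801720863712000001+191·650783·3787780782452031563430792000, 8994000·3787780782452031563430792000+650783·52348171905801720863712000001) = (941638916241558444724564320044970000,68134600714746933190345629744650783)

8994000 650783
161784071999999 11706284604000
2910171887135973018000 210572647456751349217
52348171905801720863712000001 3787780782452031563430792000
941638916241558444724564320044970000 68134600714746933190345629744650783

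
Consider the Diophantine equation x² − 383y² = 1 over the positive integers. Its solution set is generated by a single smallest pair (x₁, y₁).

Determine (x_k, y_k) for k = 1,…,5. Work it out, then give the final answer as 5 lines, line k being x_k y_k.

√383 = [19; 1,1,3,19,3,1,1,38, …], period ℓ=8 (even) → k=7
i=0: a=19 ⇒ p=19, q=1
i=1: a=1 ⇒ p=20, q=1
i=2: a=1 ⇒ p=39, q=2
…
i=4: a=19 ⇒ p=2642, q=135
i=5: a=3 ⇒ p=8063, q=412
i=6: a=1 ⇒ p=10705, q=547
i=7: a=1 ⇒ p=18768, q=959
fundamental: x₁=18768, y₁=959  (since 352237824 − 383·919681 = 1)
k=2:  x_2 = 18768·18768+383·959·959 = 704475647,  y_2 = 18768·959+959·18768 = 35997024
k=3:  x_3 = 18768·704475647+383·959·35997024 = 26443197867024,  y_3 = 18768·35997024+959·704475647 = 1351184291905
k=4:  x_4 = 18768·26443197867024+383·959·1351184291905 = 992571874432137217,  y_4 = 18768·1351184291905+959·26443197867024 = 50718053544949056
k=5:  x_5 = 18768·992571874432137217+383·959·50718053544949056 = 37257177852241504710288,  y_5 = 18768·50718053544949056+959·992571874432137217 = 1903752856512023474111

18768 959
704475647 35997024
26443197867024 1351184291905
992571874432137217 50718053544949056
37257177852241504710288 1903752856512023474111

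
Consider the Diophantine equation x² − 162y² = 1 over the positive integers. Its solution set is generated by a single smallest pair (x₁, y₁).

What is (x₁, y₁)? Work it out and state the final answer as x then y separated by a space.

[12; 1,2,1,2,12,2,1,2,1,24] for √162; ℓ=10 ⇒ convergent index 9
a_0=12:  p_0=12·1+0=12,  q_0=12·0+1=1
…
a_2=2:  p_2=2·13+12=38,  q_2=2·1+1=3
…
a_4=2:  p_4=2·51+38=140,  q_4=2·4+3=11
a_5=12:  p_5=12·140+51=1731,  q_5=12·11+4=136
a_6=2:  p_6=2·1731+140=3602,  q_6=2·136+11=283
a_7=1:  p_7=1·3602+1731=5333,  q_7=1·283+136=419
a_8=2:  p_8=2·5333+3602=14268,  q_8=2·419+283=1121
a_9=1:  p_9=1·14268+5333=19601,  q_9=1·1121+419=1540
(x₁, y₁) = (19601, 1540);  19601² − 162·1540² = 1 ✓

19601 1540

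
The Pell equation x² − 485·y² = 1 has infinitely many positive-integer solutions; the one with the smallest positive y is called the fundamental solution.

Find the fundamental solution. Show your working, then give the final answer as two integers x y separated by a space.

969 44

[22; 44] for √485; ℓ=1 ⇒ convergent index 1
step 0: (22, 1)  from 22·(1,0) + (0,1)
step 1: (969, 44)  from 44·(22,1) + (1,0)
(x₁, y₁) = (969, 44);  969² − 485·44² = 1 ✓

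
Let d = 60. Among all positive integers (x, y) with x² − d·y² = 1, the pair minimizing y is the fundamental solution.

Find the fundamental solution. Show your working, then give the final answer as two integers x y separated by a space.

√60 → a₀=7, period (1,2,1,14); ℓ=4 even so k=3
step 0: (7, 1)  from 7·(1,0) + (0,1)
…
step 2: (23, 3)  from 2·(8,1) + (7,1)
step 3: (31, 4)  from 1·(23,3) + (8,1)
(x₁, y₁) = (31, 4);  31² − 60·4² = 1 ✓

31 4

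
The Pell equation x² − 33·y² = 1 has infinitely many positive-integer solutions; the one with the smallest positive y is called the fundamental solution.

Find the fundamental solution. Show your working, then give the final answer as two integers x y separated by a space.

23 4

d=33: √d = [5; 1,2,1,10] (ℓ=4, even), read p_3/q_3
a_0=5:  p_0=5·1+0=5,  q_0=5·0+1=1
a_1=1:  p_1=1·5+1=6,  q_1=1·1+0=1
a_2=2:  p_2=2·6+5=17,  q_2=2·1+1=3
a_3=1:  p_3=1·17+6=23,  q_3=1·3+1=4
(x₁, y₁) = (23, 4);  23² − 33·4² = 1 ✓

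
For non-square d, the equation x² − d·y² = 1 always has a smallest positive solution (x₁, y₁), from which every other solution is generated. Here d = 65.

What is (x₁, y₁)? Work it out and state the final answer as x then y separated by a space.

129 16

[8; 16] for √65; ℓ=1 ⇒ convergent index 1
i=0: a=8 ⇒ p=8, q=1
i=1: a=16 ⇒ p=129, q=16
fundamental: x₁=129, y₁=16  (since 16641 − 65·256 = 1)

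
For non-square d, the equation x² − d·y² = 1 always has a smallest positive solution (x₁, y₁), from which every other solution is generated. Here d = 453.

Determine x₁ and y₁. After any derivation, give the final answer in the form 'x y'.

[21; 3,1,1,10,14,10,1,1,3,42] for √453; ℓ=10 ⇒ convergent index 9
k=0  a_k=21  p_k/q_k = 21/1
k=1  a_k=3  p_k/q_k = 64/3
k=2  a_k=1  p_k/q_k = 85/4
k=3  a_k=1  p_k/q_k = 149/7
…
k=5  a_k=14  p_k/q_k = 22199/1043
k=6  a_k=10  p_k/q_k = 223565/10504
…
k=8  a_k=1  p_k/q_k = 469329/22051
k=9  a_k=3  p_k/q_k = 1653751/77700
(x₁, y₁) = (1653751, 77700);  1653751² − 453·77700² = 1 ✓

1653751 77700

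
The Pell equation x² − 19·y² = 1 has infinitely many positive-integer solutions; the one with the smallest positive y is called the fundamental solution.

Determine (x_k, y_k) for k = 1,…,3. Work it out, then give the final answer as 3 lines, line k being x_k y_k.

√19 = [4; 2,1,3,1,2,8, …], period ℓ=6 (even) → k=5
k=0  a_k=4  p_k/q_k = 4/1
…
k=3  a_k=3  p_k/q_k = 48/11
k=4  a_k=1  p_k/q_k = 61/14
k=5  a_k=2  p_k/q_k = 170/39
fundamental: x₁=170, y₁=39  (since 28900 − 19·1521 = 1)
(x_2, y_2) = (170·170 + 19·39·39, 170·39 + 39·170) = (57799, 13260)
(x_3, y_3) = (170·57799 + 19·39·13260, 170·13260 + 39·57799) = (19651490, 4508361)

170 39
57799 13260
19651490 4508361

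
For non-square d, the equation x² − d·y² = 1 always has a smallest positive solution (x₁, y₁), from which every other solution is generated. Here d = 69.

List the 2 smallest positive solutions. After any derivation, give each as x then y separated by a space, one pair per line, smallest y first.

√69 = [8; 3,3,1,4,1,3,3,16, …], period ℓ=8 (even) → k=7
i=0: a=8 ⇒ p=8, q=1
i=1: a=3 ⇒ p=25, q=3
i=2: a=3 ⇒ p=83, q=10
i=3: a=1 ⇒ p=108, q=13
i=4: a=4 ⇒ p=515, q=62
i=5: a=1 ⇒ p=623, q=75
i=6: a=3 ⇒ p=2384, q=287
i=7: a=3 ⇒ p=7775, q=936
→ (7775, 936).  Check: 7775²=60450625, 69·936²=60450624, difference 1.
k=2:  x_2 = 7775·7775+69·936·936 = 120901249,  y_2 = 7775·936+936·7775 = 14554800

7775 936
120901249 14554800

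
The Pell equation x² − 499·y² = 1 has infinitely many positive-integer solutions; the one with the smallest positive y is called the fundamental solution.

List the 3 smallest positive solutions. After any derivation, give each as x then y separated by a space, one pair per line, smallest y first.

√499 = [22; 2,1,21,1,2,44, …], period ℓ=6 (even) → k=5
k=0  a_k=22  p_k/q_k = 22/1
k=1  a_k=2  p_k/q_k = 45/2
k=2  a_k=1  p_k/q_k = 67/3
k=3  a_k=21  p_k/q_k = 1452/65
k=4  a_k=1  p_k/q_k = 1519/68
k=5  a_k=2  p_k/q_k = 4490/201
fundamental: x₁=4490, y₁=201  (since 20160100 − 499·40401 = 1)
k=2:  x_2 = 4490·4490+499·201·201 = 40320199,  y_2 = 4490·201+201·4490 = 1804980
k=3:  x_3 = 4490·40320199+499·201·1804980 = 362075382530,  y_3 = 4490·1804980+201·40320199 = 16208720199

4490 201
40320199 1804980
362075382530 16208720199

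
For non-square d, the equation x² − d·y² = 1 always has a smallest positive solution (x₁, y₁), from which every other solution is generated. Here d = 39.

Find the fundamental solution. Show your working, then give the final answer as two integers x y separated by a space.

25 4

√39 = [6; 4,12, …], period ℓ=2 (even) → k=1
i=0: a=6 ⇒ p=6, q=1
i=1: a=4 ⇒ p=25, q=4
→ (25, 4).  Check: 25²=625, 39·4²=624, difference 1.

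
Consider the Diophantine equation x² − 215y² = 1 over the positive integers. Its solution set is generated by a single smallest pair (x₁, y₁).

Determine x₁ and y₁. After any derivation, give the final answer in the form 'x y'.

d=215: √d = [14; 1,1,1,28] (ℓ=4, even), read p_3/q_3
i=0: a=14 ⇒ p=14, q=1
i=1: a=1 ⇒ p=15, q=1
i=2: a=1 ⇒ p=29, q=2
i=3: a=1 ⇒ p=44, q=3
fundamental: x₁=44, y₁=3  (since 1936 − 215·9 = 1)

44 3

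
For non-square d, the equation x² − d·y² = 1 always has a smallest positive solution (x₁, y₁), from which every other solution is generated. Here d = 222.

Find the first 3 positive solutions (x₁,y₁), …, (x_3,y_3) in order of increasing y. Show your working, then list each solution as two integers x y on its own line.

d=222: √d = [14; 1,8,1,28] (ℓ=4, even), read p_3/q_3
a_0=14:  p_0=14·1+0=14,  q_0=14·0+1=1
…
a_2=8:  p_2=8·15+14=134,  q_2=8·1+1=9
a_3=1:  p_3=1·134+15=149,  q_3=1·9+1=10
fundamental: x₁=149, y₁=10  (since 22201 − 222·100 = 1)
k=2:  x_2 = 149·149+222·10·10 = 44401,  y_2 = 149·10+10·149 = 2980
k=3:  x_3 = 149·44401+222·10·2980 = 13231349,  y_3 = 149·2980+10·44401 = 888030

149 10
44401 2980
13231349 888030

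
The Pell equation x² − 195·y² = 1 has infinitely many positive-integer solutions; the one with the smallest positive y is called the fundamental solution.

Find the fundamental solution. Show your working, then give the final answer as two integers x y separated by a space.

d=195: √d = [13; 1,26] (ℓ=2, even), read p_1/q_1
step 0: (13, 1)  from 13·(1,0) + (0,1)
step 1: (14, 1)  from 1·(13,1) + (1,0)
→ (14, 1).  Check: 14²=196, 195·1²=195, difference 1.

14 1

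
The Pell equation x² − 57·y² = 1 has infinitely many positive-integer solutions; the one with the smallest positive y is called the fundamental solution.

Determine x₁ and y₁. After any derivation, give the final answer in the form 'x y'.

151 20

√57 → a₀=7, period (1,1,4,1,1,14); ℓ=6 even so k=5
a_0=7:  p_0=7·1+0=7,  q_0=7·0+1=1
…
a_2=1:  p_2=1·8+7=15,  q_2=1·1+1=2
…
a_4=1:  p_4=1·68+15=83,  q_4=1·9+2=11
a_5=1:  p_5=1·83+68=151,  q_5=1·11+9=20
→ (151, 20).  Check: 151²=22801, 57·20²=22800, difference 1.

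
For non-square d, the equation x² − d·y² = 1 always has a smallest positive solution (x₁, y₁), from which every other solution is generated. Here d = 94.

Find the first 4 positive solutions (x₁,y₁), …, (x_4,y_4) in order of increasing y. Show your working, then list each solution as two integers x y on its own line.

2143295 221064
9187426914049 947610731760
39382732335491159615 4062018686654877336
168817626601983862467148801 17412208682026983028992480

√94 → a₀=9, period (1,2,3,1,1,…,2,1,18); ℓ=16 even so k=15
k=0  a_k=9  p_k/q_k = 9/1
k=1  a_k=1  p_k/q_k = 10/1
…
k=4  a_k=1  p_k/q_k = 126/13
k=5  a_k=1  p_k/q_k = 223/23
k=6  a_k=5  p_k/q_k = 1241/128
…
k=8  a_k=8  p_k/q_k = 12953/1336
…
k=14  a_k=2  p_k/q_k = 1490361/153719
k=15  a_k=1  p_k/q_k = 2143295/221064
→ (2143295, 221064).  Check: 2143295²=4593713457025, 94·221064²=4593713457024, difference 1.
(2143295+221064√94)^2 = 9187426914049 + 947610731760√94
(2143295+221064√94)^3 = 39382732335491159615 + 4062018686654877336√94
(2143295+221064√94)^4 = 168817626601983862467148801 + 17412208682026983028992480√94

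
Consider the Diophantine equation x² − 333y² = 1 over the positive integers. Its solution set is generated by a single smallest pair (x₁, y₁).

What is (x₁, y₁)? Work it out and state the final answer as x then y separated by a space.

√333 = [18; 4,36, …], period ℓ=2 (even) → k=1
k=0  a_k=18  p_k/q_k = 18/1
k=1  a_k=4  p_k/q_k = 73/4
fundamental: x₁=73, y₁=4  (since 5329 − 333·16 = 1)

73 4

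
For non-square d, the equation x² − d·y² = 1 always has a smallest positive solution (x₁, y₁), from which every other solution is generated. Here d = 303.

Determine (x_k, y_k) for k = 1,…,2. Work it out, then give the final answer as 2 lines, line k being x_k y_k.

√303 → a₀=17, period (2,2,5,2,2,34); ℓ=6 even so k=5
i=0: a=17 ⇒ p=17, q=1
i=1: a=2 ⇒ p=35, q=2
i=2: a=2 ⇒ p=87, q=5
…
i=4: a=2 ⇒ p=1027, q=59
i=5: a=2 ⇒ p=2524, q=145
fundamental: x₁=2524, y₁=145  (since 6370576 − 303·21025 = 1)
(2524+145√303)^2 = 12741151 + 731960√303

2524 145
12741151 731960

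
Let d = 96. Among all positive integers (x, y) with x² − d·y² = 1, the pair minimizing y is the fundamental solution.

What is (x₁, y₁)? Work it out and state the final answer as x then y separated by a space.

d=96: √d = [9; 1,3,1,18] (ℓ=4, even), read p_3/q_3
a_0=9:  p_0=9·1+0=9,  q_0=9·0+1=1
…
a_2=3:  p_2=3·10+9=39,  q_2=3·1+1=4
a_3=1:  p_3=1·39+10=49,  q_3=1·4+1=5
(x₁, y₁) = (49, 5);  49² − 96·5² = 1 ✓

49 5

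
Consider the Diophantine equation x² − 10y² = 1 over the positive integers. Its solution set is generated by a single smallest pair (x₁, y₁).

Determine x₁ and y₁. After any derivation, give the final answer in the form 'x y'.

√10 = [3; 6, …], period ℓ=1 (odd) → k=1
k=0  a_k=3  p_k/q_k = 3/1
k=1  a_k=6  p_k/q_k = 19/6
(x₁, y₁) = (19, 6);  19² − 10·6² = 1 ✓

19 6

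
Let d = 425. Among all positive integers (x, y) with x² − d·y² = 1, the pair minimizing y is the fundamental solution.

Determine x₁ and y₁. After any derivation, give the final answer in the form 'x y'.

d=425: √d = [20; 1,1,1,1,1,1,40] (ℓ=7, odd), read p_13/q_13
k=0  a_k=20  p_k/q_k = 20/1
k=1  a_k=1  p_k/q_k = 21/1
k=2  a_k=1  p_k/q_k = 41/2
…
k=4  a_k=1  p_k/q_k = 103/5
k=5  a_k=1  p_k/q_k = 165/8
k=6  a_k=1  p_k/q_k = 268/13
…
k=8  a_k=1  p_k/q_k = 11153/541
k=9  a_k=1  p_k/q_k = 22038/1069
k=10  a_k=1  p_k/q_k = 33191/1610
k=11  a_k=1  p_k/q_k = 55229/2679
k=12  a_k=1  p_k/q_k = 88420/4289
k=13  a_k=1  p_k/q_k = 143649/6968
→ (143649, 6968).  Check: 143649²=20635035201, 425·6968²=20635035200, difference 1.

143649 6968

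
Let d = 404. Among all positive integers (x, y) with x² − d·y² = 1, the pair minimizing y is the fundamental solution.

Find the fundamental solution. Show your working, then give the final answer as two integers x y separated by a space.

201 10

√404 = [20; 10,40, …], period ℓ=2 (even) → k=1
i=0: a=20 ⇒ p=20, q=1
i=1: a=10 ⇒ p=201, q=10
fundamental: x₁=201, y₁=10  (since 40401 − 404·100 = 1)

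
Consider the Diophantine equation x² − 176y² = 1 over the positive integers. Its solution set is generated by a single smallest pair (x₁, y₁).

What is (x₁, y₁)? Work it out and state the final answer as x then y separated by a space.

d=176: √d = [13; 3,1,3,26] (ℓ=4, even), read p_3/q_3
a_0=13:  p_0=13·1+0=13,  q_0=13·0+1=1
…
a_2=1:  p_2=1·40+13=53,  q_2=1·3+1=4
a_3=3:  p_3=3·53+40=199,  q_3=3·4+3=15
(x₁, y₁) = (199, 15);  199² − 176·15² = 1 ✓

199 15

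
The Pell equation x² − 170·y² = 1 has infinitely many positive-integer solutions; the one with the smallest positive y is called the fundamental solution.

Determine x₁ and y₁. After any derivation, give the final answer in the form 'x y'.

339 26

√170 = [13; 26, …], period ℓ=1 (odd) → k=1
step 0: (13, 1)  from 13·(1,0) + (0,1)
step 1: (339, 26)  from 26·(13,1) + (1,0)
fundamental: x₁=339, y₁=26  (since 114921 − 170·676 = 1)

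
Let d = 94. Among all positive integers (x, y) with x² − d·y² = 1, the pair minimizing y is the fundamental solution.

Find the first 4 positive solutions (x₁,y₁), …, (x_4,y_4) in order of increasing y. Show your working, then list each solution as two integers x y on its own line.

2143295 221064
9187426914049 947610731760
39382732335491159615 4062018686654877336
168817626601983862467148801 17412208682026983028992480

√94 = [9; 1,2,3,1,1,…,2,1,18, …], period ℓ=16 (even) → k=15
step 0: (9, 1)  from 9·(1,0) + (0,1)
…
step 2: (29, 3)  from 2·(10,1) + (9,1)
step 3: (97, 10)  from 3·(29,3) + (10,1)
step 4: (126, 13)  from 1·(97,10) + (29,3)
step 5: (223, 23)  from 1·(126,13) + (97,10)
step 6: (1241, 128)  from 5·(223,23) + (126,13)
step 7: (1464, 151)  from 1·(1241,128) + (223,23)
step 8: (12953, 1336)  from 8·(1464,151) + (1241,128)
step 9: (14417, 1487)  from 1·(12953,1336) + (1464,151)
step 10: (85038, 8771)  from 5·(14417,1487) + (12953,1336)
step 11: (99455, 10258)  from 1·(85038,8771) + (14417,1487)
step 12: (184493, 19029)  from 1·(99455,10258) + (85038,8771)
step 13: (652934, 67345)  from 3·(184493,19029) + (99455,10258)
step 14: (1490361, 153719)  from 2·(652934,67345) + (184493,19029)
step 15: (2143295, 221064)  from 1·(1490361,153719) + (652934,67345)
(x₁, y₁) = (2143295, 221064);  2143295² − 94·221064² = 1 ✓
k=2:  x_2 = 2143295·2143295+94·221064·221064 = 9187426914049,  y_2 = 2143295·221064+221064·2143295 = 947610731760
k=3:  x_3 = 2143295·9187426914049+94·221064·947610731760 = 39382732335491159615,  y_3 = 2143295·947610731760+221064·9187426914049 = 4062018686654877336
k=4:  x_4 = 2143295·39382732335491159615+94·221064·4062018686654877336 = 168817626601983862467148801,  y_4 = 2143295·4062018686654877336+221064·39382732335491159615 = 17412208682026983028992480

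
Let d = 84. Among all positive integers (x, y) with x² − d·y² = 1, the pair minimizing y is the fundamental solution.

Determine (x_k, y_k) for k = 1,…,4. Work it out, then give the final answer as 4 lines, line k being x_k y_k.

55 6
6049 660
665335 72594
73180801 7984680

√84 = [9; 6,18, …], period ℓ=2 (even) → k=1
step 0: (9, 1)  from 9·(1,0) + (0,1)
step 1: (55, 6)  from 6·(9,1) + (1,0)
→ (55, 6).  Check: 55²=3025, 84·6²=3024, difference 1.
(x_2, y_2) = (55·55 + 84·6·6, 55·6 + 6·55) = (6049, 660)
(x_3, y_3) = (55·6049 + 84·6·660, 55·660 + 6·6049) = (665335, 72594)
(x_4, y_4) = (55·665335 + 84·6·72594, 55·72594 + 6·665335) = (73180801, 7984680)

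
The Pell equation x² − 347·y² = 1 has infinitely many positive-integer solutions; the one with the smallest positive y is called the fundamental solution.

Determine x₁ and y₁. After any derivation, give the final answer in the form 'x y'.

641602 34443

d=347: √d = [18; 1,1,1,2,4,…,1,1,36] (ℓ=14, even), read p_13/q_13
a_0=18:  p_0=18·1+0=18,  q_0=18·0+1=1
a_1=1:  p_1=1·18+1=19,  q_1=1·1+0=1
a_2=1:  p_2=1·19+18=37,  q_2=1·1+1=2
a_3=1:  p_3=1·37+19=56,  q_3=1·2+1=3
a_4=2:  p_4=2·56+37=149,  q_4=2·3+2=8
a_5=4:  p_5=4·149+56=652,  q_5=4·8+3=35
a_6=1:  p_6=1·652+149=801,  q_6=1·35+8=43
a_7=17:  p_7=17·801+652=14269,  q_7=17·43+35=766
a_8=1:  p_8=1·14269+801=15070,  q_8=1·766+43=809
a_9=4:  p_9=4·15070+14269=74549,  q_9=4·809+766=4002
a_10=2:  p_10=2·74549+15070=164168,  q_10=2·4002+809=8813
a_11=1:  p_11=1·164168+74549=238717,  q_11=1·8813+4002=12815
a_12=1:  p_12=1·238717+164168=402885,  q_12=1·12815+8813=21628
a_13=1:  p_13=1·402885+238717=641602,  q_13=1·21628+12815=34443
→ (641602, 34443).  Check: 641602²=411653126404, 347·34443²=411653126403, difference 1.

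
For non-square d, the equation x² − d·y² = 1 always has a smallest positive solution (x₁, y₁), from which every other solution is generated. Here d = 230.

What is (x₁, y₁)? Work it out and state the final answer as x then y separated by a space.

[15; 6,30] for √230; ℓ=2 ⇒ convergent index 1
step 0: (15, 1)  from 15·(1,0) + (0,1)
step 1: (91, 6)  from 6·(15,1) + (1,0)
(x₁, y₁) = (91, 6);  91² − 230·6² = 1 ✓

91 6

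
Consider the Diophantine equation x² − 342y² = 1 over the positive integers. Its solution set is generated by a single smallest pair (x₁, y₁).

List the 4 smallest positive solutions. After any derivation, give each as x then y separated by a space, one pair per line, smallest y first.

37 2
2737 148
202501 10950
14982337 810152

[18; 2,36] for √342; ℓ=2 ⇒ convergent index 1
step 0: (18, 1)  from 18·(1,0) + (0,1)
step 1: (37, 2)  from 2·(18,1) + (1,0)
→ (37, 2).  Check: 37²=1369, 342·2²=1368, difference 1.
(x_2, y_2) = (37·37 + 342·2·2, 37·2 + 2·37) = (2737, 148)
(x_3, y_3) = (37·2737 + 342·2·148, 37·148 + 2·2737) = (202501, 10950)
(x_4, y_4) = (37·202501 + 342·2·10950, 37·10950 + 2·202501) = (14982337, 810152)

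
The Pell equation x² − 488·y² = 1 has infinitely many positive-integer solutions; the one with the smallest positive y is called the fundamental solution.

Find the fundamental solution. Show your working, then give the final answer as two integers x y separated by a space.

243 11

[22; 11,44] for √488; ℓ=2 ⇒ convergent index 1
i=0: a=22 ⇒ p=22, q=1
i=1: a=11 ⇒ p=243, q=11
(x₁, y₁) = (243, 11);  243² − 488·11² = 1 ✓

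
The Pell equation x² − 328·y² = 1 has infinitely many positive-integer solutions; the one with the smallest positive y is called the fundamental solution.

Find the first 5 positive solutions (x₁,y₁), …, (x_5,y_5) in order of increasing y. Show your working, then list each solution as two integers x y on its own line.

[18; 9,36] for √328; ℓ=2 ⇒ convergent index 1
a_0=18:  p_0=18·1+0=18,  q_0=18·0+1=1
a_1=9:  p_1=9·18+1=163,  q_1=9·1+0=9
→ (163, 9).  Check: 163²=26569, 328·9²=26568, difference 1.
k=2:  x_2 = 163·163+328·9·9 = 53137,  y_2 = 163·9+9·163 = 2934
k=3:  x_3 = 163·53137+328·9·2934 = 17322499,  y_3 = 163·2934+9·53137 = 956475
k=4:  x_4 = 163·17322499+328·9·956475 = 5647081537,  y_4 = 163·956475+9·17322499 = 311807916
k=5:  x_5 = 163·5647081537+328·9·311807916 = 1840931258563,  y_5 = 163·311807916+9·5647081537 = 101648424141

163 9
53137 2934
17322499 956475
5647081537 311807916
1840931258563 101648424141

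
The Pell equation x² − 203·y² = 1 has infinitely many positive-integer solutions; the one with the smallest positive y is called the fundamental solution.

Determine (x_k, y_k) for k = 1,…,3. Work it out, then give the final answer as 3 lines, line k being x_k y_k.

d=203: √d = [14; 4,28] (ℓ=2, even), read p_1/q_1
step 0: (14, 1)  from 14·(1,0) + (0,1)
step 1: (57, 4)  from 4·(14,1) + (1,0)
fundamental: x₁=57, y₁=4  (since 3249 − 203·16 = 1)
k=2:  x_2 = 57·57+203·4·4 = 6497,  y_2 = 57·4+4·57 = 456
k=3:  x_3 = 57·6497+203·4·456 = 740601,  y_3 = 57·456+4·6497 = 51980

57 4
6497 456
740601 51980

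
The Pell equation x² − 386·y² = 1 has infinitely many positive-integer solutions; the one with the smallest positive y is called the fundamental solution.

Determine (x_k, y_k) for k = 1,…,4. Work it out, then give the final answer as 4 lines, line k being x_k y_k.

d=386: √d = [19; 1,1,1,4,1,18,1,4,1,1,1,38] (ℓ=12, even), read p_11/q_11
step 0: (19, 1)  from 19·(1,0) + (0,1)
…
step 2: (39, 2)  from 1·(20,1) + (19,1)
step 3: (59, 3)  from 1·(39,2) + (20,1)
…
step 5: (334, 17)  from 1·(275,14) + (59,3)
step 6: (6287, 320)  from 18·(334,17) + (275,14)
…
step 10: (72163, 3673)  from 1·(39392,2005) + (32771,1668)
step 11: (111555, 5678)  from 1·(72163,3673) + (39392,2005)
→ (111555, 5678).  Check: 111555²=12444518025, 386·5678²=12444518024, difference 1.
k=2:  x_2 = 111555·111555+386·5678·5678 = 24889036049,  y_2 = 111555·5678+5678·111555 = 1266818580
k=3:  x_3 = 111555·24889036049+386·5678·1266818580 = 5552992832780835,  y_3 = 111555·1266818580+5678·24889036049 = 282639893378122
k=4:  x_4 = 111555·5552992832780835+386·5678·282639893378122 = 1238928230896843060801,  y_4 = 111555·282639893378122+5678·5552992832780835 = 63059786610325980840

111555 5678
24889036049 1266818580
5552992832780835 282639893378122
1238928230896843060801 63059786610325980840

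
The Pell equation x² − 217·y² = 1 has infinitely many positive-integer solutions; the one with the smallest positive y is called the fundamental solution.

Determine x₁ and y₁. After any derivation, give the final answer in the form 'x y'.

3844063 260952

√217 = [14; 1,2,1,2,1,…,2,1,28, …], period ℓ=16 (even) → k=15
i=0: a=14 ⇒ p=14, q=1
i=1: a=1 ⇒ p=15, q=1
…
i=4: a=2 ⇒ p=162, q=11
…
i=6: a=1 ⇒ p=383, q=26
…
i=14: a=2 ⇒ p=2809702, q=190735
i=15: a=1 ⇒ p=3844063, q=260952
→ (3844063, 260952).  Check: 3844063²=14776820347969, 217·260952²=14776820347968, difference 1.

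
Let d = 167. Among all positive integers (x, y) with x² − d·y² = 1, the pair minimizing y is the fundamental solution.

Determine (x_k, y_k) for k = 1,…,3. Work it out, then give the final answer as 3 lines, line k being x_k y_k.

[12; 1,11,1,24] for √167; ℓ=4 ⇒ convergent index 3
k=0  a_k=12  p_k/q_k = 12/1
k=1  a_k=1  p_k/q_k = 13/1
k=2  a_k=11  p_k/q_k = 155/12
k=3  a_k=1  p_k/q_k = 168/13
(x₁, y₁) = (168, 13);  168² − 167·13² = 1 ✓
(x_2, y_2) = (168·168 + 167·13·13, 168·13 + 13·168) = (56447, 4368)
(x_3, y_3) = (168·56447 + 167·13·4368, 168·4368 + 13·56447) = (18966024, 1467635)

168 13
56447 4368
18966024 1467635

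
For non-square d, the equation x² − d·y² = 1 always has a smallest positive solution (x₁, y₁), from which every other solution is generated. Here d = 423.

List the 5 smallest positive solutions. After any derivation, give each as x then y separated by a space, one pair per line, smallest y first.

[20; 1,1,3,4,3,1,1,40] for √423; ℓ=8 ⇒ convergent index 7
step 0: (20, 1)  from 20·(1,0) + (0,1)
step 1: (21, 1)  from 1·(20,1) + (1,0)
…
step 6: (2612, 127)  from 1·(1995,97) + (617,30)
step 7: (4607, 224)  from 1·(2612,127) + (1995,97)
→ (4607, 224).  Check: 4607²=21224449, 423·224²=21224448, difference 1.
(4607+224√423)^2 = 42448897 + 2063936√423
(4607+224√423)^3 = 391124132351 + 19017106080√423
(4607+224√423)^4 = 3603817713033217 + 175223613357184√423
(4607+224√423)^5 = 33205576016763929087 + 1614510354455987296√423

4607 224
42448897 2063936
391124132351 19017106080
3603817713033217 175223613357184
33205576016763929087 1614510354455987296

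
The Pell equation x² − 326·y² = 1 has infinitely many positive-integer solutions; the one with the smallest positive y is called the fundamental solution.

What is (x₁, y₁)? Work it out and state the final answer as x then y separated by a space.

√326 → a₀=18, period (18,36); ℓ=2 even so k=1
a_0=18:  p_0=18·1+0=18,  q_0=18·0+1=1
a_1=18:  p_1=18·18+1=325,  q_1=18·1+0=18
(x₁, y₁) = (325, 18);  325² − 326·18² = 1 ✓

325 18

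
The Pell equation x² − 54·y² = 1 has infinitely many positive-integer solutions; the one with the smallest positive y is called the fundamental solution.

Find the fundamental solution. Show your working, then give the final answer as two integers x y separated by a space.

485 66

√54 → a₀=7, period (2,1,6,1,2,14); ℓ=6 even so k=5
i=0: a=7 ⇒ p=7, q=1
i=1: a=2 ⇒ p=15, q=2
i=2: a=1 ⇒ p=22, q=3
i=3: a=6 ⇒ p=147, q=20
i=4: a=1 ⇒ p=169, q=23
i=5: a=2 ⇒ p=485, q=66
(x₁, y₁) = (485, 66);  485² − 54·66² = 1 ✓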